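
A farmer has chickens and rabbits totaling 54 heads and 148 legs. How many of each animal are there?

Let c = chickens, r = rabbits.
Heads: c + r = 54
Legs: 2c + 4r = 148
From the first equation, c = 54 - r. Substitute:
2(54 - r) + 4r = 148
108 + 2r = 148
r = (148 - 108)/2 = 20
c = 54 - 20 = 34

Chickens: 34, Rabbits: 20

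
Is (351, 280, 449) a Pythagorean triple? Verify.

Compute a² + b² = 351² + 280² = 123201 + 78400 = 201601
Compute c² = 449² = 201601
Since 201601 = 201601, confirmed.

Yes, it is a Pythagorean triple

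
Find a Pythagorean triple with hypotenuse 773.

We need a² + b² = 773² = 597529.
Trying: 195² + 748² = 38025 + 559504 = 597529 ✓

(195, 748, 773)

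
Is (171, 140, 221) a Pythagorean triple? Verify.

Compute a² + b² = 171² + 140² = 29241 + 19600 = 48841
Compute c² = 221² = 48841
Since 48841 = 48841, confirmed.

Yes, it is a Pythagorean triple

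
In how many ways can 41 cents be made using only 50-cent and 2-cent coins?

We need non-negative integers (x, y) with 50x + 2y = 41.
For each x from 0 to 0, check if (41 - 50x) is a non-negative multiple of 2.
Solutions (x, y): none
Count: 0

0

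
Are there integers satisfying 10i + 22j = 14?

Step 1: Compute gcd(10, 22).
gcd(10, 22) = 2

Step 2: Check divisibility.
Does 2 divide 14? 14 = 2 x 7, so yes.

By the theorem on linear Diophantine equations, 10i + 22j = 14 has integer solutions if and only if gcd(10, 22) divides 14. Since 2 | 14, solutions exist.

Yes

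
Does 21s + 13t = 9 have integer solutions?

Step 1: Compute gcd(21, 13).
gcd(21, 13) = 1

Step 2: Check divisibility.
Does 1 divide 9? 9 = 1 x 9, so yes.

By the theorem on linear Diophantine equations, 21s + 13t = 9 has integer solutions if and only if gcd(21, 13) divides 9. Since 1 | 9, solutions exist.

Yes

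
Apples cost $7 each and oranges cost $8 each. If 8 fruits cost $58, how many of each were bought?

Let a = apples, o = oranges.
a + o = 8
7a + 8o = 58
Substitute o = 8 - a:
7a + 8(8 - a) = 58
(7 - 8)a = 58 - 64
-1a = -6
a = 6, o = 8 - 6 = 2

Apples: 6, Oranges: 2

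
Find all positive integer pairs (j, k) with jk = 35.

The positive divisors of 35 are: 1, 5, 7, 35.
Each divisor d gives the pair (d, 35/d):
(1, 35), (5, 7), (7, 5), (35, 1)

(1, 35), (5, 7), (7, 5), (35, 1)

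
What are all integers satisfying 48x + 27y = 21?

Step 1: Compute gcd(48, 27) = 3.
Since 3 divides 21, solutions exist.

Step 2: Find a particular solution using extended Euclidean algorithm.
We get x₀ = 28, y₀ = -49.
Check: 48*28 + 27*-49 = 21 = 21 ✓

Step 3: Write the general solution.
x = 28 + (27/3)t = 28 + 9t
y = -49 - (48/3)t = -49 - 16t
for any integer t.

x = 28 + 9t, y = -49 - 16t for integer t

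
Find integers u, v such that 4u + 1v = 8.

Step 1: Check solvability.
gcd(4, 1) = 1
Since 1 divides 8, solutions exist.

Step 2: Apply extended Euclidean algorithm to find gcd.
We find integers such that 4*x0 + 1*y0 = 1

Step 3: Scale the particular solution.
Multiply by 8/1 = 8:
u = 0, v = 8

Step 4: Verify.
4*(0) + 1*(8) = 8 = 8 ✓

u = 0, v = 8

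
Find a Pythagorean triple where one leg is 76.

We need the other leg and hypotenuse such that 76² + x² = c².
Take x = 357, c = 365: 76² + 357² = 5776 + 127449 = 133225 = 365² ✓
Triple: (357, 76, 365)

(357, 76, 365)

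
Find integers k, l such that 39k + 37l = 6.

Step 1: Check solvability.
gcd(39, 37) = 1
Since 1 divides 6, solutions exist.

Step 2: Apply extended Euclidean algorithm to find gcd.
We find integers such that 39*x0 + 37*y0 = 1

Step 3: Scale the particular solution.
Multiply by 6/1 = 6:
k = -108, l = 114

Step 4: Verify.
39*(-108) + 37*(114) = 6 = 6 ✓

k = -108, l = 114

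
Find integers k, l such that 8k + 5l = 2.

Step 1: Check solvability.
gcd(8, 5) = 1
Since 1 divides 2, solutions exist.

Step 2: Apply extended Euclidean algorithm to find gcd.
We find integers such that 8*x0 + 5*y0 = 1

Step 3: Scale the particular solution.
Multiply by 2/1 = 2:
k = 4, l = -6

Step 4: Verify.
8*(4) + 5*(-6) = 2 = 2 ✓

k = 4, l = -6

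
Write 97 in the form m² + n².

We need to find integers m, n > 0 such that m² + n² = 97.
Trying m = 4: n² = 97 - 4² = 97 - 16 = 81
n = 9
Check: 4² + 9² = 16 + 81 = 97 ✓

97 = 4² + 9²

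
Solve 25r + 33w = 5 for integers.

Step 1: Check solvability.
gcd(25, 33) = 1
Since 1 divides 5, solutions exist.

Step 2: Apply extended Euclidean algorithm to find gcd.
We find integers such that 25*x0 + 33*y0 = 1

Step 3: Scale the particular solution.
Multiply by 5/1 = 5:
r = 20, w = -15

Step 4: Verify.
25*(20) + 33*(-15) = 5 = 5 ✓

r = 20, w = -15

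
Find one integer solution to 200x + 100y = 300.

Step 1: Check solvability.
gcd(200, 100) = 100
Since 100 divides 300, solutions exist.

Step 2: Apply extended Euclidean algorithm to find gcd.
We find integers such that 200*x0 + 100*y0 = 100

Step 3: Scale the particular solution.
Multiply by 300/100 = 3:
x = 0, y = 3

Step 4: Verify.
200*(0) + 100*(3) = 300 = 300 ✓

x = 0, y = 3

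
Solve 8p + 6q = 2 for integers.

Step 1: Check solvability.
gcd(8, 6) = 2
Since 2 divides 2, solutions exist.

Step 2: Apply extended Euclidean algorithm to find gcd.
We find integers such that 8*x0 + 6*y0 = 2

Step 3: Scale the particular solution.
Multiply by 2/2 = 1:
p = 1, q = -1

Step 4: Verify.
8*(1) + 6*(-1) = 2 = 2 ✓

p = 1, q = -1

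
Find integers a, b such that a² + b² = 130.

We need to find integers a, b > 0 such that a² + b² = 130.
Trying a = 3: b² = 130 - 3² = 130 - 9 = 121
b = 11
Check: 3² + 11² = 9 + 121 = 130 ✓

130 = 3² + 11²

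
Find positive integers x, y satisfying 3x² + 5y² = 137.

Try small values of x and check whether (137 - 3x²)/5 is a perfect square.
x = 2: 3·2² = 12, so 5y² = 137 - 12 = 125, giving y² = 25, y = 5.
Check: 3·2² + 5·5² = 12 + 125 = 137 ✓

x = 2, y = 5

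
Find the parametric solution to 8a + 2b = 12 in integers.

Step 1: Compute gcd(8, 2) = 2.
Since 2 divides 12, solutions exist.

Step 2: Find a particular solution using extended Euclidean algorithm.
We get a₀ = 0, b₀ = 6.
Check: 8*0 + 2*6 = 12 = 12 ✓

Step 3: Write the general solution.
a = 0 + (2/2)t = 0 + 1t
b = 6 - (8/2)t = 6 - 4t
for any integer t.

a = 0 + 1t, b = 6 - 4t for integer t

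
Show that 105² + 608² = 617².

Compute a² + b²:
105² + 608² = 11025 + 369664 = 380689
Compute c²:
617² = 380689
Since 380689 = 380689, it is a Pythagorean triple.

Yes, it is a Pythagorean triple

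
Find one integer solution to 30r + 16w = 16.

Step 1: Check solvability.
gcd(30, 16) = 2
Since 2 divides 16, solutions exist.

Step 2: Apply extended Euclidean algorithm to find gcd.
We find integers such that 30*x0 + 16*y0 = 2

Step 3: Scale the particular solution.
Multiply by 16/2 = 8:
r = -8, w = 16

Step 4: Verify.
30*(-8) + 16*(16) = 16 = 16 ✓

r = -8, w = 16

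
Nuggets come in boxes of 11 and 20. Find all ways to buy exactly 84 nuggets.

We need non-negative integers (x, y) with 11x + 20y = 84.
For each x in 0..7, check if 84 - 11x is a non-negative multiple of 20.
x = 4: 20y = 40, y = 2 ✓

(4 boxes of 11, 2 boxes of 20)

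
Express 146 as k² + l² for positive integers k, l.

We need to find integers k, l > 0 such that k² + l² = 146.
Trying k = 5: l² = 146 - 5² = 146 - 25 = 121
l = 11
Check: 5² + 11² = 25 + 121 = 146 ✓

146 = 5² + 11²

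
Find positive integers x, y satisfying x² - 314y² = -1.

We need x² = 314y² - 1. Try successive y:
y = 1: x² = 314·1² - 1 = 313, not a perfect square
y = 2: x² = 314·2² - 1 = 1255, not a perfect square
y = 3: x² = 314·3² - 1 = 2825, not a perfect square
...
y = 25: x² = 314·25² - 1 = 196249 = 443² ✓
Check: 443² - 314·25² = 196249 - 196250 = -1 ✓

x = 443, y = 25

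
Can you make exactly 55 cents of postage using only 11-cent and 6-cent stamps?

We need non-negative x, y with 11x + 6y = 55.
gcd(11, 6) = 1 divides 55, so integer solutions exist.
Search for a non-negative one: x = 5 gives 6y = 55 - 55 = 0, so y = 0.
Check: 11·5 + 6·0 = 55 ✓

Yes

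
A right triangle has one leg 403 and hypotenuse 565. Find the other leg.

b² = c² - a² = 319225 - 162409 = 156816
b = 396

396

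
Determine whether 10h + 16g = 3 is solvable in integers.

Step 1: Compute gcd(10, 16).
gcd(10, 16) = 2

Step 2: Check divisibility.
Does 2 divide 3? 3 = 2 x 1 + 1, so no.

By the theorem on linear Diophantine equations, 10h + 16g = 3 has integer solutions if and only if gcd(10, 16) divides 3. Since 2 does not divide 3, no solutions exist.

No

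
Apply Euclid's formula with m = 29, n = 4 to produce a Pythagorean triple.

a = m² - n² = 29² - 4² = 841 - 16 = 825
b = 2mn = 2·29·4 = 232
c = m² + n² = 841 + 16 = 857
Verify: 825² + 232² = 680625 + 53824 = 734449 = 857² ✓

(825, 232, 857)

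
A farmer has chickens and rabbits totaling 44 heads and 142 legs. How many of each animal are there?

Let c = chickens, r = rabbits.
Heads: c + r = 44
Legs: 2c + 4r = 142
From the first equation, c = 44 - r. Substitute:
2(44 - r) + 4r = 142
88 + 2r = 142
r = (142 - 88)/2 = 27
c = 44 - 27 = 17

Chickens: 17, Rabbits: 27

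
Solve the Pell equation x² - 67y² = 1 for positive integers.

We seek the smallest positive integers (x, y) with x² - 67y² = 1, i.e., x² = 67y² + 1.
Try successive y values:
y = 1: x² = 67·1² + 1 = 68, not a perfect square
y = 2: x² = 67·2² + 1 = 269, not a perfect square
y = 3: x² = 67·3² + 1 = 604, not a perfect square
... continuing the search (or via continued fractions) ...
y = 5967: x² = 67·5967² + 1 = 2385540964, x = 48842 ✓

Verify: 48842² - 67·5967² = 2385540964 - 2385540963 = 1 ✓

x = 48842, y = 5967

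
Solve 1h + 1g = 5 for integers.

Step 1: Check solvability.
gcd(1, 1) = 1
Since 1 divides 5, solutions exist.

Step 2: Apply extended Euclidean algorithm to find gcd.
We find integers such that 1*x0 + 1*y0 = 1

Step 3: Scale the particular solution.
Multiply by 5/1 = 5:
h = 0, g = 5

Step 4: Verify.
1*(0) + 1*(5) = 5 = 5 ✓

h = 0, g = 5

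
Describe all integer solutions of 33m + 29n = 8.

Step 1: Compute gcd(33, 29) = 1.
Since 1 divides 8, solutions exist.

Step 2: Find a particular solution using extended Euclidean algorithm.
We get m₀ = -56, n₀ = 64.
Check: 33*-56 + 29*64 = 8 = 8 ✓

Step 3: Write the general solution.
m = -56 + (29/1)t = -56 + 29t
n = 64 - (33/1)t = 64 - 33t
for any integer t.

m = -56 + 29t, n = 64 - 33t for integer t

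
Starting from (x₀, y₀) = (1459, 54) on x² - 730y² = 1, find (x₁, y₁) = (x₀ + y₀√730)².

Solutions to x² - Dy² = 1 are generated by powers of (x₀ + y₀√D).
The next solution satisfies x₁ + y₁√730 = (x₀ + y₀√730)², giving:
x₁ = x₀² + 730y₀² = 1459² + 730·54² = 2128681 + 2128680 = 4257361
y₁ = 2x₀y₀ = 2·1459·54 = 157572

Verify: 4257361² - 730·157572² = 18125122684321 - 18125122684320 = 1 ✓

x = 4257361, y = 157572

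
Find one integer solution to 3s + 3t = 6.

Step 1: Check solvability.
gcd(3, 3) = 3
Since 3 divides 6, solutions exist.

Step 2: Apply extended Euclidean algorithm to find gcd.
We find integers such that 3*x0 + 3*y0 = 3

Step 3: Scale the particular solution.
Multiply by 6/3 = 2:
s = 0, t = 2

Step 4: Verify.
3*(0) + 3*(2) = 6 = 6 ✓

s = 0, t = 2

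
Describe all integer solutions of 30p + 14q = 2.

Step 1: Compute gcd(30, 14) = 2.
Since 2 divides 2, solutions exist.

Step 2: Find a particular solution using extended Euclidean algorithm.
We get p₀ = 1, q₀ = -2.
Check: 30*1 + 14*-2 = 2 = 2 ✓

Step 3: Write the general solution.
p = 1 + (14/2)t = 1 + 7t
q = -2 - (30/2)t = -2 - 15t
for any integer t.

p = 1 + 7t, q = -2 - 15t for integer t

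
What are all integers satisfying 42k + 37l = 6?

Step 1: Compute gcd(42, 37) = 1.
Since 1 divides 6, solutions exist.

Step 2: Find a particular solution using extended Euclidean algorithm.
We get k₀ = 90, l₀ = -102.
Check: 42*90 + 37*-102 = 6 = 6 ✓

Step 3: Write the general solution.
k = 90 + (37/1)t = 90 + 37t
l = -102 - (42/1)t = -102 - 42t
for any integer t.

k = 90 + 37t, l = -102 - 42t for integer t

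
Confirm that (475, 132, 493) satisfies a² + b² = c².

Compute a² + b² = 475² + 132² = 225625 + 17424 = 243049
Compute c² = 493² = 243049
Since 243049 = 243049, confirmed.

Yes, it is a Pythagorean triple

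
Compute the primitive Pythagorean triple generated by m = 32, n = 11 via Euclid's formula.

a = m² - n² = 1024 - 121 = 903
b = 2mn = 2·32·11 = 704
c = m² + n² = 1024 + 121 = 1145
Verify: 903² + 704² = 815409 + 495616 = 1311025 = 1145² ✓

(903, 704, 1145)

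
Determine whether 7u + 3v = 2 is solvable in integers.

Step 1: Compute gcd(7, 3).
gcd(7, 3) = 1

Step 2: Check divisibility.
Does 1 divide 2? 2 = 1 x 2, so yes.

By the theorem on linear Diophantine equations, 7u + 3v = 2 has integer solutions if and only if gcd(7, 3) divides 2. Since 1 | 2, solutions exist.

Yes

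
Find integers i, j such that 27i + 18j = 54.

Step 1: Check solvability.
gcd(27, 18) = 9
Since 9 divides 54, solutions exist.

Step 2: Apply extended Euclidean algorithm to find gcd.
We find integers such that 27*x0 + 18*y0 = 9

Step 3: Scale the particular solution.
Multiply by 54/9 = 6:
i = 6, j = -6

Step 4: Verify.
27*(6) + 18*(-6) = 54 = 54 ✓

i = 6, j = -6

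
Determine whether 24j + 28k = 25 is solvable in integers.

Step 1: Compute gcd(24, 28).
gcd(24, 28) = 4

Step 2: Check divisibility.
Does 4 divide 25? 25 = 4 x 6 + 1, so no.

By the theorem on linear Diophantine equations, 24j + 28k = 25 has integer solutions if and only if gcd(24, 28) divides 25. Since 4 does not divide 25, no solutions exist.

No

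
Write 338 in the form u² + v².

We need to find integers u, v > 0 such that u² + v² = 338.
Trying u = 7: v² = 338 - 7² = 338 - 49 = 289
v = 17
Check: 7² + 17² = 49 + 289 = 338 ✓

338 = 7² + 17²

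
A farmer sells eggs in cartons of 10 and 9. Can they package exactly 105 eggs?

We need non-negative a, b with 10a + 9b = 105.
gcd(10, 9) = 1 divides 105.
Try a = 6: 9b = 105 - 60 = 45, so b = 5.
One way: 6 cartons of 10 and 5 cartons of 9.

Yes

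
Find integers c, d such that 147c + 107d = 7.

Step 1: Check solvability.
gcd(147, 107) = 1
Since 1 divides 7, solutions exist.

Step 2: Apply extended Euclidean algorithm to find gcd.
We find integers such that 147*x0 + 107*y0 = 1

Step 3: Scale the particular solution.
Multiply by 7/1 = 7:
c = -56, d = 77

Step 4: Verify.
147*(-56) + 107*(77) = 7 = 7 ✓

c = -56, d = 77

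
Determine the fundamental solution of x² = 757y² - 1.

We need x² = 757y² - 1. Try successive y:
y = 1: x² = 757·1² - 1 = 756, not a perfect square
y = 2: x² = 757·2² - 1 = 3027, not a perfect square
y = 3: x² = 757·3² - 1 = 6812, not a perfect square
...
y = 49769: x² = 757·49769² - 1 = 1875053694276 = 1369326² ✓
Check: 1369326² - 757·49769² = 1875053694276 - 1875053694277 = -1 ✓

x = 1369326, y = 49769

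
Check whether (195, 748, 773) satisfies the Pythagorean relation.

Compute a² + b²:
195² + 748² = 38025 + 559504 = 597529
Compute c²:
773² = 597529
Since 597529 = 597529, it is a Pythagorean triple.

Yes, it is a Pythagorean triple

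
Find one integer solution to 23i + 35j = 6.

Step 1: Check solvability.
gcd(23, 35) = 1
Since 1 divides 6, solutions exist.

Step 2: Apply extended Euclidean algorithm to find gcd.
We find integers such that 23*x0 + 35*y0 = 1

Step 3: Scale the particular solution.
Multiply by 6/1 = 6:
i = -18, j = 12

Step 4: Verify.
23*(-18) + 35*(12) = 6 = 6 ✓

i = -18, j = 12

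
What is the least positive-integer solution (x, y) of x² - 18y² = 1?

We seek the smallest positive integers (x, y) with x² - 18y² = 1, i.e., x² = 18y² + 1.
Try successive y values:
y = 1: x² = 18·1² + 1 = 19, not a perfect square
y = 2: x² = 18·2² + 1 = 73, not a perfect square
y = 3: x² = 18·3² + 1 = 163, not a perfect square
... continuing the search (or via continued fractions) ...
y = 4: x² = 18·4² + 1 = 289, x = 17 ✓

Verify: 17² - 18·4² = 289 - 288 = 1 ✓

x = 17, y = 4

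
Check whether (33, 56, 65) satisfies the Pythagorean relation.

Compute a² + b²:
33² + 56² = 1089 + 3136 = 4225
Compute c²:
65² = 4225
Since 4225 = 4225, it is a Pythagorean triple.

Yes, it is a Pythagorean triple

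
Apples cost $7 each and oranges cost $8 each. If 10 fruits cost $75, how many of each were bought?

Let a = apples, o = oranges.
a + o = 10
7a + 8o = 75
Substitute o = 10 - a:
7a + 8(10 - a) = 75
(7 - 8)a = 75 - 80
-1a = -5
a = 5, o = 10 - 5 = 5

Apples: 5, Oranges: 5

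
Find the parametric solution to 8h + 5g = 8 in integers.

Step 1: Compute gcd(8, 5) = 1.
Since 1 divides 8, solutions exist.

Step 2: Find a particular solution using extended Euclidean algorithm.
We get h₀ = 16, g₀ = -24.
Check: 8*16 + 5*-24 = 8 = 8 ✓

Step 3: Write the general solution.
h = 16 + (5/1)t = 16 + 5t
g = -24 - (8/1)t = -24 - 8t
for any integer t.

h = 16 + 5t, g = -24 - 8t for integer t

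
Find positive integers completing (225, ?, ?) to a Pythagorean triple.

We need the other leg and hypotenuse such that 225² + x² = c².
Take x = 272, c = 353: 225² + 272² = 50625 + 73984 = 124609 = 353² ✓
Triple: (225, 272, 353)

(225, 272, 353)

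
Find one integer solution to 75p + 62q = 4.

Step 1: Check solvability.
gcd(75, 62) = 1
Since 1 divides 4, solutions exist.

Step 2: Apply extended Euclidean algorithm to find gcd.
We find integers such that 75*x0 + 62*y0 = 1

Step 3: Scale the particular solution.
Multiply by 4/1 = 4:
p = -76, q = 92

Step 4: Verify.
75*(-76) + 62*(92) = 4 = 4 ✓

p = -76, q = 92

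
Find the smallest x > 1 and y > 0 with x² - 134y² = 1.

We seek the smallest positive integers (x, y) with x² - 134y² = 1, i.e., x² = 134y² + 1.
Try successive y values:
y = 1: x² = 134·1² + 1 = 135, not a perfect square
y = 2: x² = 134·2² + 1 = 537, not a perfect square
y = 3: x² = 134·3² + 1 = 1207, not a perfect square
... continuing the search (or via continued fractions) ...
y = 12606: x² = 134·12606² + 1 = 21294105625, x = 145925 ✓

Verify: 145925² - 134·12606² = 21294105625 - 21294105624 = 1 ✓

x = 145925, y = 12606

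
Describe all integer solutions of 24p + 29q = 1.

Step 1: Compute gcd(24, 29) = 1.
Since 1 divides 1, solutions exist.

Step 2: Find a particular solution using extended Euclidean algorithm.
We get p₀ = -6, q₀ = 5.
Check: 24*-6 + 29*5 = 1 = 1 ✓

Step 3: Write the general solution.
p = -6 + (29/1)t = -6 + 29t
q = 5 - (24/1)t = 5 - 24t
for any integer t.

p = -6 + 29t, q = 5 - 24t for integer t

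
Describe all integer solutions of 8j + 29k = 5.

Step 1: Compute gcd(8, 29) = 1.
Since 1 divides 5, solutions exist.

Step 2: Find a particular solution using extended Euclidean algorithm.
We get j₀ = 55, k₀ = -15.
Check: 8*55 + 29*-15 = 5 = 5 ✓

Step 3: Write the general solution.
j = 55 + (29/1)t = 55 + 29t
k = -15 - (8/1)t = -15 - 8t
for any integer t.

j = 55 + 29t, k = -15 - 8t for integer t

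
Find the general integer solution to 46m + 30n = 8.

Step 1: Compute gcd(46, 30) = 2.
Since 2 divides 8, solutions exist.

Step 2: Find a particular solution using extended Euclidean algorithm.
We get m₀ = 8, n₀ = -12.
Check: 46*8 + 30*-12 = 8 = 8 ✓

Step 3: Write the general solution.
m = 8 + (30/2)t = 8 + 15t
n = -12 - (46/2)t = -12 - 23t
for any integer t.

m = 8 + 15t, n = -12 - 23t for integer t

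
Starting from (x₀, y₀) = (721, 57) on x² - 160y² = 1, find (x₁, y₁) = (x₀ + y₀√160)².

Solutions to x² - Dy² = 1 are generated by powers of (x₀ + y₀√D).
The next solution satisfies x₁ + y₁√160 = (x₀ + y₀√160)², giving:
x₁ = x₀² + 160y₀² = 721² + 160·57² = 519841 + 519840 = 1039681
y₁ = 2x₀y₀ = 2·721·57 = 82194

Verify: 1039681² - 160·82194² = 1080936581761 - 1080936581760 = 1 ✓

x = 1039681, y = 82194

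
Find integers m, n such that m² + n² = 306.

We need to find integers m, n > 0 such that m² + n² = 306.
Trying m = 9: n² = 306 - 9² = 306 - 81 = 225
n = 15
Check: 9² + 15² = 81 + 225 = 306 ✓

306 = 9² + 15²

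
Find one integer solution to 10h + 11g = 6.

Step 1: Check solvability.
gcd(10, 11) = 1
Since 1 divides 6, solutions exist.

Step 2: Apply extended Euclidean algorithm to find gcd.
We find integers such that 10*x0 + 11*y0 = 1

Step 3: Scale the particular solution.
Multiply by 6/1 = 6:
h = -6, g = 6

Step 4: Verify.
10*(-6) + 11*(6) = 6 = 6 ✓

h = -6, g = 6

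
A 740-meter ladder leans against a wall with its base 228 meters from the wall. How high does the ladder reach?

The ladder, wall, and ground form a right triangle with hypotenuse 740 and one leg 228.
By the Pythagorean theorem: h² = 740² - 228² = 547600 - 51984 = 495616
h = √495616 = 704 meters

704 meters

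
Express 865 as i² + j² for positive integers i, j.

We need to find integers i, j > 0 such that i² + j² = 865.
Trying i = 9: j² = 865 - 9² = 865 - 81 = 784
j = 28
Check: 9² + 28² = 81 + 784 = 865 ✓

865 = 9² + 28²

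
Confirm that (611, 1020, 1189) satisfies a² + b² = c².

Compute a² + b² = 611² + 1020² = 373321 + 1040400 = 1413721
Compute c² = 1189² = 1413721
Since 1413721 = 1413721, confirmed.

Yes, it is a Pythagorean triple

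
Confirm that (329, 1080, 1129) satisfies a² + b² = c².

Compute a² + b² = 329² + 1080² = 108241 + 1166400 = 1274641
Compute c² = 1129² = 1274641
Since 1274641 = 1274641, confirmed.

Yes, it is a Pythagorean triple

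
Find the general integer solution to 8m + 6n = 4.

Step 1: Compute gcd(8, 6) = 2.
Since 2 divides 4, solutions exist.

Step 2: Find a particular solution using extended Euclidean algorithm.
We get m₀ = 2, n₀ = -2.
Check: 8*2 + 6*-2 = 4 = 4 ✓

Step 3: Write the general solution.
m = 2 + (6/2)t = 2 + 3t
n = -2 - (8/2)t = -2 - 4t
for any integer t.

m = 2 + 3t, n = -2 - 4t for integer t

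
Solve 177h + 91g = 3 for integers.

Step 1: Check solvability.
gcd(177, 91) = 1
Since 1 divides 3, solutions exist.

Step 2: Apply extended Euclidean algorithm to find gcd.
We find integers such that 177*x0 + 91*y0 = 1

Step 3: Scale the particular solution.
Multiply by 3/1 = 3:
h = 54, g = -105

Step 4: Verify.
177*(54) + 91*(-105) = 3 = 3 ✓

h = 54, g = -105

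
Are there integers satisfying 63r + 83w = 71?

Step 1: Compute gcd(63, 83).
gcd(63, 83) = 1

Step 2: Check divisibility.
Does 1 divide 71? 71 = 1 x 71, so yes.

By the theorem on linear Diophantine equations, 63r + 83w = 71 has integer solutions if and only if gcd(63, 83) divides 71. Since 1 | 71, solutions exist.

Yes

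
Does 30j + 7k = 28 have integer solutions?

Step 1: Compute gcd(30, 7).
gcd(30, 7) = 1

Step 2: Check divisibility.
Does 1 divide 28? 28 = 1 x 28, so yes.

By the theorem on linear Diophantine equations, 30j + 7k = 28 has integer solutions if and only if gcd(30, 7) divides 28. Since 1 | 28, solutions exist.

Yes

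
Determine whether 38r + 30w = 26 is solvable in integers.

Step 1: Compute gcd(38, 30).
gcd(38, 30) = 2

Step 2: Check divisibility.
Does 2 divide 26? 26 = 2 x 13, so yes.

By the theorem on linear Diophantine equations, 38r + 30w = 26 has integer solutions if and only if gcd(38, 30) divides 26. Since 2 | 26, solutions exist.

Yes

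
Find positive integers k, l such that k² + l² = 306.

Search for k with 306 - k² a perfect square.
k = 9: 306 - 9² = 306 - 81 = 225 = 15² ✓
So k = 9, l = 15.

k = 9, l = 15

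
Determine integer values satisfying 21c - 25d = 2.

Step 1: Check solvability.
gcd(21, 25) = 1
Since 1 divides 2, solutions exist.

Step 2: Apply extended Euclidean algorithm to find gcd.
We find integers such that 21*x0 + 25*y0 = 1

Step 3: Scale the particular solution.
Multiply by 2/1 = 2:
c = 12, d = 10

Step 4: Verify.
21*(12) - 25*(10) = 2 = 2 ✓

c = 12, d = 10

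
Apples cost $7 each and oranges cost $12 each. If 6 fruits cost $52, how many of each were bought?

Let a = apples, o = oranges.
a + o = 6
7a + 12o = 52
Substitute o = 6 - a:
7a + 12(6 - a) = 52
(7 - 12)a = 52 - 72
-5a = -20
a = 4, o = 6 - 4 = 2

Apples: 4, Oranges: 2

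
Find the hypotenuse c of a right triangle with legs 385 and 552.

c² = a² + b² = 385² + 552² = 148225 + 304704 = 452929
c = sqrt(452929) = 673

673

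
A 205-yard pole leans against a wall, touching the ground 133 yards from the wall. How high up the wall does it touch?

The ladder, wall, and ground form a right triangle with hypotenuse 205 and one leg 133.
By the Pythagorean theorem: h² = 205² - 133² = 42025 - 17689 = 24336
h = √24336 = 156 yards

156 yards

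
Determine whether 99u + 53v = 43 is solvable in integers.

Step 1: Compute gcd(99, 53).
gcd(99, 53) = 1

Step 2: Check divisibility.
Does 1 divide 43? 43 = 1 x 43, so yes.

By the theorem on linear Diophantine equations, 99u + 53v = 43 has integer solutions if and only if gcd(99, 53) divides 43. Since 1 | 43, solutions exist.

Yes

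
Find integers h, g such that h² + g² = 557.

We need to find integers h, g > 0 such that h² + g² = 557.
Trying h = 14: g² = 557 - 14² = 557 - 196 = 361
g = 19
Check: 14² + 19² = 196 + 361 = 557 ✓

557 = 14² + 19²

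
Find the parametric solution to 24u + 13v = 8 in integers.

Step 1: Compute gcd(24, 13) = 1.
Since 1 divides 8, solutions exist.

Step 2: Find a particular solution using extended Euclidean algorithm.
We get u₀ = 48, v₀ = -88.
Check: 24*48 + 13*-88 = 8 = 8 ✓

Step 3: Write the general solution.
u = 48 + (13/1)t = 48 + 13t
v = -88 - (24/1)t = -88 - 24t
for any integer t.

u = 48 + 13t, v = -88 - 24t for integer t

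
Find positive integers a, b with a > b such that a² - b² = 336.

Factor: a² - b² = (a+b)(a-b) = 336.
We need two factors of 336 with the same parity.
Use a+b = 168 and a-b = 2 (product 168·2 = 336).
Adding: 2a = 170, so a = 85.
Subtracting: 2b = 166, so b = 83.
Check: 85² - 83² = 7225 - 6889 = 336 ✓

a = 85, b = 83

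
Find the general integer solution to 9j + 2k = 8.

Step 1: Compute gcd(9, 2) = 1.
Since 1 divides 8, solutions exist.

Step 2: Find a particular solution using extended Euclidean algorithm.
We get j₀ = 8, k₀ = -32.
Check: 9*8 + 2*-32 = 8 = 8 ✓

Step 3: Write the general solution.
j = 8 + (2/1)t = 8 + 2t
k = -32 - (9/1)t = -32 - 9t
for any integer t.

j = 8 + 2t, k = -32 - 9t for integer t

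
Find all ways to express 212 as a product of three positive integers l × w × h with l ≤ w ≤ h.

Iterate l from 1 to ⌊212^(1/3)⌋. For each l dividing 212, iterate w ≥ l with w dividing 212/l, and set h = 212/(l·w).
Triples found (4): (1×1×212), (1×2×106), (1×4×53), (2×2×53)

(1×1×212), (1×2×106), (1×4×53), (2×2×53)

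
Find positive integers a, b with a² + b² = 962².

We need a² + b² = 962² = 925444.
Trying: 62² + 960² = 3844 + 921600 = 925444 ✓

(62, 960, 962)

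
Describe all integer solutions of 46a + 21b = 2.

Step 1: Compute gcd(46, 21) = 1.
Since 1 divides 2, solutions exist.

Step 2: Find a particular solution using extended Euclidean algorithm.
We get a₀ = -10, b₀ = 22.
Check: 46*-10 + 21*22 = 2 = 2 ✓

Step 3: Write the general solution.
a = -10 + (21/1)t = -10 + 21t
b = 22 - (46/1)t = 22 - 46t
for any integer t.

a = -10 + 21t, b = 22 - 46t for integer t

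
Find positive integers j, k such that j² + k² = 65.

Search for j with 65 - j² a perfect square.
j = 1: 65 - 1² = 65 - 1 = 64 = 8² ✓
So j = 1, k = 8.

j = 1, k = 8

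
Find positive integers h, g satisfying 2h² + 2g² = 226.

Try small values of h and check whether (226 - 2h²)/2 is a perfect square.
h = 7: 2·7² = 98, so 2g² = 226 - 98 = 128, giving g² = 64, g = 8.
Check: 2·7² + 2·8² = 98 + 128 = 226 ✓

h = 7, g = 8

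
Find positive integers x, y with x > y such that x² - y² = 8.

Factor: x² - y² = (x+y)(x-y) = 8.
We need two factors of 8 with the same parity.
Use x+y = 4 and x-y = 2 (product 4·2 = 8).
Adding: 2x = 6, so x = 3.
Subtracting: 2y = 2, so y = 1.
Check: 3² - 1² = 9 - 1 = 8 ✓

x = 3, y = 1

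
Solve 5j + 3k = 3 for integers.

Step 1: Check solvability.
gcd(5, 3) = 1
Since 1 divides 3, solutions exist.

Step 2: Apply extended Euclidean algorithm to find gcd.
We find integers such that 5*x0 + 3*y0 = 1

Step 3: Scale the particular solution.
Multiply by 3/1 = 3:
j = -3, k = 6

Step 4: Verify.
5*(-3) + 3*(6) = 3 = 3 ✓

j = -3, k = 6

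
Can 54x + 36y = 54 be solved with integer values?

Step 1: Compute gcd(54, 36).
gcd(54, 36) = 18

Step 2: Check divisibility.
Does 18 divide 54? 54 = 18 x 3, so yes.

By the theorem on linear Diophantine equations, 54x + 36y = 54 has integer solutions if and only if gcd(54, 36) divides 54. Since 18 | 54, solutions exist.

Yes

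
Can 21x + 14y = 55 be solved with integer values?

Step 1: Compute gcd(21, 14).
gcd(21, 14) = 7

Step 2: Check divisibility.
Does 7 divide 55? 55 = 7 x 7 + 6, so no.

By the theorem on linear Diophantine equations, 21x + 14y = 55 has integer solutions if and only if gcd(21, 14) divides 55. Since 7 does not divide 55, no solutions exist.

No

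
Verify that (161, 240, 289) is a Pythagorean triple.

Compute a² + b² = 161² + 240² = 25921 + 57600 = 83521
Compute c² = 289² = 83521
Since 83521 = 83521, confirmed.

Yes, it is a Pythagorean triple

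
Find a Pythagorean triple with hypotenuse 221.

We need a² + b² = 221² = 48841.
Trying: 21² + 220² = 441 + 48400 = 48841 ✓

(21, 220, 221)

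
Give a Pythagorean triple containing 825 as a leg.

We need the other leg and hypotenuse such that 825² + x² = c².
Take x = 232, c = 857: 825² + 232² = 680625 + 53824 = 734449 = 857² ✓
Triple: (825, 232, 857)

(825, 232, 857)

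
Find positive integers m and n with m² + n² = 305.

We need to find integers m, n > 0 such that m² + n² = 305.
Trying m = 4: n² = 305 - 4² = 305 - 16 = 289
n = 17
Check: 4² + 17² = 16 + 289 = 305 ✓

305 = 4² + 17²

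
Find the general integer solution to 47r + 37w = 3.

Step 1: Compute gcd(47, 37) = 1.
Since 1 divides 3, solutions exist.

Step 2: Find a particular solution using extended Euclidean algorithm.
We get r₀ = -33, w₀ = 42.
Check: 47*-33 + 37*42 = 3 = 3 ✓

Step 3: Write the general solution.
r = -33 + (37/1)t = -33 + 37t
w = 42 - (47/1)t = 42 - 47t
for any integer t.

r = -33 + 37t, w = 42 - 47t for integer t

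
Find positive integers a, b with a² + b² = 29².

We need a² + b² = 29² = 841.
Trying: 21² + 20² = 441 + 400 = 841 ✓

(21, 20, 29)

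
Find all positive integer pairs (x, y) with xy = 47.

The positive divisors of 47 are: 1, 47.
Each divisor d gives the pair (d, 47/d):
(1, 47), (47, 1)

(1, 47), (47, 1)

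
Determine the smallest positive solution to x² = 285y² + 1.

We seek the smallest positive integers (x, y) with x² - 285y² = 1, i.e., x² = 285y² + 1.
Try successive y values:
y = 1: x² = 285·1² + 1 = 286, not a perfect square
y = 2: x² = 285·2² + 1 = 1141, not a perfect square
y = 3: x² = 285·3² + 1 = 2566, not a perfect square
... continuing the search (or via continued fractions) ...
y = 144: x² = 285·144² + 1 = 5909761, x = 2431 ✓

Verify: 2431² - 285·144² = 5909761 - 5909760 = 1 ✓

x = 2431, y = 144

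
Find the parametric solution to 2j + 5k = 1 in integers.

Step 1: Compute gcd(2, 5) = 1.
Since 1 divides 1, solutions exist.

Step 2: Find a particular solution using extended Euclidean algorithm.
We get j₀ = -2, k₀ = 1.
Check: 2*-2 + 5*1 = 1 = 1 ✓

Step 3: Write the general solution.
j = -2 + (5/1)t = -2 + 5t
k = 1 - (2/1)t = 1 - 2t
for any integer t.

j = -2 + 5t, k = 1 - 2t for integer t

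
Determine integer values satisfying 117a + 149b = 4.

Step 1: Check solvability.
gcd(117, 149) = 1
Since 1 divides 4, solutions exist.

Step 2: Apply extended Euclidean algorithm to find gcd.
We find integers such that 117*x0 + 149*y0 = 1

Step 3: Scale the particular solution.
Multiply by 4/1 = 4:
a = -56, b = 44

Step 4: Verify.
117*(-56) + 149*(44) = 4 = 4 ✓

a = -56, b = 44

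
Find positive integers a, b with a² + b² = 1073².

We need a² + b² = 1073² = 1151329.
Trying: 495² + 952² = 245025 + 906304 = 1151329 ✓

(495, 952, 1073)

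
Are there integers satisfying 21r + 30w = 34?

Step 1: Compute gcd(21, 30).
gcd(21, 30) = 3

Step 2: Check divisibility.
Does 3 divide 34? 34 = 3 x 11 + 1, so no.

By the theorem on linear Diophantine equations, 21r + 30w = 34 has integer solutions if and only if gcd(21, 30) divides 34. Since 3 does not divide 34, no solutions exist.

No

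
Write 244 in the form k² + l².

We need to find integers k, l > 0 such that k² + l² = 244.
Trying k = 10: l² = 244 - 10² = 244 - 100 = 144
l = 12
Check: 10² + 12² = 100 + 144 = 244 ✓

244 = 10² + 12²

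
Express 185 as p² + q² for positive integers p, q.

We need to find integers p, q > 0 such that p² + q² = 185.
Trying p = 4: q² = 185 - 4² = 185 - 16 = 169
q = 13
Check: 4² + 13² = 16 + 169 = 185 ✓

185 = 4² + 13²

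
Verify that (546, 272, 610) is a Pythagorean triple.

Compute a² + b² = 546² + 272² = 298116 + 73984 = 372100
Compute c² = 610² = 372100
Since 372100 = 372100, confirmed.

Yes, it is a Pythagorean triple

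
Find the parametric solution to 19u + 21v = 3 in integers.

Step 1: Compute gcd(19, 21) = 1.
Since 1 divides 3, solutions exist.

Step 2: Find a particular solution using extended Euclidean algorithm.
We get u₀ = 30, v₀ = -27.
Check: 19*30 + 21*-27 = 3 = 3 ✓

Step 3: Write the general solution.
u = 30 + (21/1)t = 30 + 21t
v = -27 - (19/1)t = -27 - 19t
for any integer t.

u = 30 + 21t, v = -27 - 19t for integer t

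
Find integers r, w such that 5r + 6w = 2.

Step 1: Check solvability.
gcd(5, 6) = 1
Since 1 divides 2, solutions exist.

Step 2: Apply extended Euclidean algorithm to find gcd.
We find integers such that 5*x0 + 6*y0 = 1

Step 3: Scale the particular solution.
Multiply by 2/1 = 2:
r = -2, w = 2

Step 4: Verify.
5*(-2) + 6*(2) = 2 = 2 ✓

r = -2, w = 2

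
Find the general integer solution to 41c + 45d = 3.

Step 1: Compute gcd(41, 45) = 1.
Since 1 divides 3, solutions exist.

Step 2: Find a particular solution using extended Euclidean algorithm.
We get c₀ = 33, d₀ = -30.
Check: 41*33 + 45*-30 = 3 = 3 ✓

Step 3: Write the general solution.
c = 33 + (45/1)t = 33 + 45t
d = -30 - (41/1)t = -30 - 41t
for any integer t.

c = 33 + 45t, d = -30 - 41t for integer t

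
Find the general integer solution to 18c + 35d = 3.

Step 1: Compute gcd(18, 35) = 1.
Since 1 divides 3, solutions exist.

Step 2: Find a particular solution using extended Euclidean algorithm.
We get c₀ = 6, d₀ = -3.
Check: 18*6 + 35*-3 = 3 = 3 ✓

Step 3: Write the general solution.
c = 6 + (35/1)t = 6 + 35t
d = -3 - (18/1)t = -3 - 18t
for any integer t.

c = 6 + 35t, d = -3 - 18t for integer t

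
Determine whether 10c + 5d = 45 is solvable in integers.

Step 1: Compute gcd(10, 5).
gcd(10, 5) = 5

Step 2: Check divisibility.
Does 5 divide 45? 45 = 5 x 9, so yes.

By the theorem on linear Diophantine equations, 10c + 5d = 45 has integer solutions if and only if gcd(10, 5) divides 45. Since 5 | 45, solutions exist.

Yes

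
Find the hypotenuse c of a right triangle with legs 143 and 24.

c² = a² + b² = 143² + 24² = 20449 + 576 = 21025
c = 145

145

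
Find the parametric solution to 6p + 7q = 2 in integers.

Step 1: Compute gcd(6, 7) = 1.
Since 1 divides 2, solutions exist.

Step 2: Find a particular solution using extended Euclidean algorithm.
We get p₀ = -2, q₀ = 2.
Check: 6*-2 + 7*2 = 2 = 2 ✓

Step 3: Write the general solution.
p = -2 + (7/1)t = -2 + 7t
q = 2 - (6/1)t = 2 - 6t
for any integer t.

p = -2 + 7t, q = 2 - 6t for integer t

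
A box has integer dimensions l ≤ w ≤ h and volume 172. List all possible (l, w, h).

Iterate l from 1 to ⌊172^(1/3)⌋. For each l dividing 172, iterate w ≥ l with w dividing 172/l, and set h = 172/(l·w).
Triples found (4): (1×1×172), (1×2×86), (1×4×43), (2×2×43)

(1×1×172), (1×2×86), (1×4×43), (2×2×43)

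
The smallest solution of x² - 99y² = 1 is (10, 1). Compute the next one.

Solutions to x² - Dy² = 1 are generated by powers of (x₀ + y₀√D).
The next solution satisfies x₁ + y₁√99 = (x₀ + y₀√99)², giving:
x₁ = x₀² + 99y₀² = 10² + 99·1² = 100 + 99 = 199
y₁ = 2x₀y₀ = 2·10·1 = 20

Verify: 199² - 99·20² = 39601 - 39600 = 1 ✓

x = 199, y = 20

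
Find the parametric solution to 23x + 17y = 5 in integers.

Step 1: Compute gcd(23, 17) = 1.
Since 1 divides 5, solutions exist.

Step 2: Find a particular solution using extended Euclidean algorithm.
We get x₀ = 15, y₀ = -20.
Check: 23*15 + 17*-20 = 5 = 5 ✓

Step 3: Write the general solution.
x = 15 + (17/1)t = 15 + 17t
y = -20 - (23/1)t = -20 - 23t
for any integer t.

x = 15 + 17t, y = -20 - 23t for integer t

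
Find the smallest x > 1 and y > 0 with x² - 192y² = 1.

We seek the smallest positive integers (x, y) with x² - 192y² = 1, i.e., x² = 192y² + 1.
Try successive y values:
y = 1: x² = 192·1² + 1 = 193, not a perfect square
y = 2: x² = 192·2² + 1 = 769, not a perfect square
y = 3: x² = 192·3² + 1 = 1729, not a perfect square
... continuing the search (or via continued fractions) ...
y = 7: x² = 192·7² + 1 = 9409, x = 97 ✓

Verify: 97² - 192·7² = 9409 - 9408 = 1 ✓

x = 97, y = 7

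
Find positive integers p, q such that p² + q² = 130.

Search for p with 130 - p² a perfect square.
p = 3: 130 - 3² = 130 - 9 = 121 = 11² ✓
So p = 3, q = 11.

p = 3, q = 11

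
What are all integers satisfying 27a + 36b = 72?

Step 1: Compute gcd(27, 36) = 9.
Since 9 divides 72, solutions exist.

Step 2: Find a particular solution using extended Euclidean algorithm.
We get a₀ = -8, b₀ = 8.
Check: 27*-8 + 36*8 = 72 = 72 ✓

Step 3: Write the general solution.
a = -8 + (36/9)t = -8 + 4t
b = 8 - (27/9)t = 8 - 3t
for any integer t.

a = -8 + 4t, b = 8 - 3t for integer t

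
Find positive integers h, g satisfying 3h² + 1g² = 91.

Try small values of h and check whether (91 - 3h²)/1 is a perfect square.
h = 5: 3·5² = 75, so 1g² = 91 - 75 = 16, giving g² = 16, g = 4.
Check: 3·5² + 1·4² = 75 + 16 = 91 ✓

h = 5, g = 4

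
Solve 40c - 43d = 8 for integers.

Step 1: Check solvability.
gcd(40, 43) = 1
Since 1 divides 8, solutions exist.

Step 2: Apply extended Euclidean algorithm to find gcd.
We find integers such that 40*x0 + 43*y0 = 1

Step 3: Scale the particular solution.
Multiply by 8/1 = 8:
c = 112, d = 104

Step 4: Verify.
40*(112) - 43*(104) = 8 = 8 ✓

c = 112, d = 104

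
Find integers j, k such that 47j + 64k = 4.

Step 1: Check solvability.
gcd(47, 64) = 1
Since 1 divides 4, solutions exist.

Step 2: Apply extended Euclidean algorithm to find gcd.
We find integers such that 47*x0 + 64*y0 = 1

Step 3: Scale the particular solution.
Multiply by 4/1 = 4:
j = 60, k = -44

Step 4: Verify.
47*(60) + 64*(-44) = 4 = 4 ✓

j = 60, k = -44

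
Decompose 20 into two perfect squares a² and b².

We need to find integers a, b > 0 such that a² + b² = 20.
Trying a = 2: b² = 20 - 2² = 20 - 4 = 16
b = 4
Check: 2² + 4² = 4 + 16 = 20 ✓

20 = 2² + 4²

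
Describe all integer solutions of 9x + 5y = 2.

Step 1: Compute gcd(9, 5) = 1.
Since 1 divides 2, solutions exist.

Step 2: Find a particular solution using extended Euclidean algorithm.
We get x₀ = -2, y₀ = 4.
Check: 9*-2 + 5*4 = 2 = 2 ✓

Step 3: Write the general solution.
x = -2 + (5/1)t = -2 + 5t
y = 4 - (9/1)t = 4 - 9t
for any integer t.

x = -2 + 5t, y = 4 - 9t for integer t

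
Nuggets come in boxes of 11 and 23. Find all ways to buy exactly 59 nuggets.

We need non-negative integers (x, y) with 11x + 23y = 59.
For each x in 0..5, check if 59 - 11x is a non-negative multiple of 23.
No x yields an integer y ≥ 0.

No solution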